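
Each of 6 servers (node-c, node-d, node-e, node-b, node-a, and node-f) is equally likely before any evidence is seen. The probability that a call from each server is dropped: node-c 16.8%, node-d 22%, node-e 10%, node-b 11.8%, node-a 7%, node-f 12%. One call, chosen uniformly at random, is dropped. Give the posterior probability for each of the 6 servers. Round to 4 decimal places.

node-c 0.2111, node-d 0.2764, node-e 0.1256, node-b 0.1482, node-a 0.0879, node-f 0.1508

With a uniform prior (1/6 each), posterior ∝ likelihood:
  node-c: 0.168
  node-d: 0.22
  node-e: 0.1
  node-b: 0.118
  node-a: 0.07
  node-f: 0.12
Normalizing constant = 0.796.
P(node-c | dropped) = 0.168/0.796 ≈ 0.2111
P(node-d | dropped) = 0.22/0.796 ≈ 0.2764
P(node-e | dropped) = 0.1/0.796 ≈ 0.1256
P(node-b | dropped) = 0.118/0.796 ≈ 0.1482
P(node-a | dropped) = 0.07/0.796 ≈ 0.0879
P(node-f | dropped) = 0.12/0.796 ≈ 0.1508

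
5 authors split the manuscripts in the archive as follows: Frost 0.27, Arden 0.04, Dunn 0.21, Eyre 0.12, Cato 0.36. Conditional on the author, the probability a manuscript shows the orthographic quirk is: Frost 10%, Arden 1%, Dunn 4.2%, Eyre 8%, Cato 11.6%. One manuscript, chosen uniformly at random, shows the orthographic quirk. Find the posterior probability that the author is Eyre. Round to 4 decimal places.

Compute prior × likelihood for every hypothesis:
  Frost: 0.27 × 0.1 = 0.027
  Arden: 0.04 × 0.01 = 0.0004
  Dunn: 0.21 × 0.042 = 0.00882
  Eyre: 0.12 × 0.08 = 0.0096
  Cato: 0.36 × 0.116 = 0.04176
Total = 0.08758.
P(Eyre | evidence) = 0.0096 / 0.08758 ≈ 0.1096.

0.1096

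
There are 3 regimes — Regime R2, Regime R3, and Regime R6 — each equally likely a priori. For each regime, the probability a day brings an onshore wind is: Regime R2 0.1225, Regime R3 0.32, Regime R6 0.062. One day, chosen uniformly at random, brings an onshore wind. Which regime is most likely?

Regime R3

With a uniform prior (1/3 each), posterior ∝ likelihood:
  Regime R2: 0.1225
  Regime R3: 0.32
  Regime R6: 0.062
Sum = 0.5045.
Largest term belongs to Regime R3, so Regime R3 is most probable.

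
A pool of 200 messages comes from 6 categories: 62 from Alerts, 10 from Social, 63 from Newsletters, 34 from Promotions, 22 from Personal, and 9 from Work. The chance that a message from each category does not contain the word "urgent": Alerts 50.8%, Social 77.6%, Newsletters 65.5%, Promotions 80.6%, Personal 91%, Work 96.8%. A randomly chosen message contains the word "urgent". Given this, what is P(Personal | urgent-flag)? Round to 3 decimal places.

0.031

Taking complements, P(urgent-flag | each) = Alerts 0.492, Social 0.224, Newsletters 0.345, Promotions 0.194, Personal 0.09, Work 0.032.
Compute prior × likelihood for every hypothesis:
  Alerts: 0.31 × 0.492 = 0.15252
  Social: 0.05 × 0.224 = 0.0112
  Newsletters: 0.315 × 0.345 = 0.108675
  Promotions: 0.17 × 0.194 = 0.03298
  Personal: 0.11 × 0.09 = 0.0099
  Work: 0.045 × 0.032 = 0.00144
Sum = 0.316715.
P(Personal | evidence) = 0.0099 / 0.316715 ≈ 0.031.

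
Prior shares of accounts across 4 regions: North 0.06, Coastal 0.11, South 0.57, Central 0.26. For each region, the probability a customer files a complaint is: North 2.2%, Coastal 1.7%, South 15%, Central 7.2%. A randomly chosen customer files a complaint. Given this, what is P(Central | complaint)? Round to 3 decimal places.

Compute prior × likelihood for every hypothesis:
  North: 0.06 × 0.022 = 0.00132
  Coastal: 0.11 × 0.017 = 0.00187
  South: 0.57 × 0.15 = 0.0855
  Central: 0.26 × 0.072 = 0.01872
Total = 0.10741.
P(Central | evidence) = 0.01872 / 0.10741 ≈ 0.174.

0.174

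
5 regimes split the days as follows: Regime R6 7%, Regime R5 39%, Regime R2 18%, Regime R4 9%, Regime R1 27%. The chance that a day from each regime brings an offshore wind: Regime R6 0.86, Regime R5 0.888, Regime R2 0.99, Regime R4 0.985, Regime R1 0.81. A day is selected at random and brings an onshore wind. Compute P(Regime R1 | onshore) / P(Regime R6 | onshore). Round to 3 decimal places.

Taking complements, P(onshore | each) = Regime R6 0.14, Regime R5 0.112, Regime R2 0.01, Regime R4 0.015, Regime R1 0.19.
Unnormalized posteriors (prior × likelihood):
  Regime R6: 0.07 × 0.14 = 0.0098
  Regime R5: 0.39 × 0.112 = 0.04368
  Regime R2: 0.18 × 0.01 = 0.0018
  Regime R4: 0.09 × 0.015 = 0.00135
  Regime R1: 0.27 × 0.19 = 0.0513
Normalizing constant = 0.10793.
The ratio is 0.0513 / 0.0098 (the normalizer cancels) = 5.235.

5.235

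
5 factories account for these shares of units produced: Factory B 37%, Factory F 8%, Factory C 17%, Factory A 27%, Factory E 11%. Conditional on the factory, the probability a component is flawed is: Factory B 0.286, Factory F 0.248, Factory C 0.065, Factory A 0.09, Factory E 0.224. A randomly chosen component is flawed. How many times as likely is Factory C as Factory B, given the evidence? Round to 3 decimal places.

By Bayes' rule, posterior ∝ prior × likelihood:
  Factory B: 0.37 × 0.286 = 0.10582
  Factory F: 0.08 × 0.248 = 0.01984
  Factory C: 0.17 × 0.065 = 0.01105
  Factory A: 0.27 × 0.09 = 0.0243
  Factory E: 0.11 × 0.224 = 0.02464
Normalizing constant = 0.18565.
The ratio is 0.01105 / 0.10582 (the normalizer cancels) = 0.104.

0.104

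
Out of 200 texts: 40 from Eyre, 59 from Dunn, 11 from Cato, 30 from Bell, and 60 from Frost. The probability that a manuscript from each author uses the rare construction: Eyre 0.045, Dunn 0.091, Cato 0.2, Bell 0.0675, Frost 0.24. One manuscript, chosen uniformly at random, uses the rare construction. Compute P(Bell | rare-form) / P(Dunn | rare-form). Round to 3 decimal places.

Compute prior × likelihood for every hypothesis:
  Eyre: 0.2 × 0.045 = 0.009
  Dunn: 0.295 × 0.091 = 0.026845
  Cato: 0.055 × 0.2 = 0.011
  Bell: 0.15 × 0.0675 = 0.010125
  Frost: 0.3 × 0.24 = 0.072
Normalizing constant = 0.12897.
The ratio is 0.010125 / 0.026845 (the normalizer cancels) = 0.377.

0.377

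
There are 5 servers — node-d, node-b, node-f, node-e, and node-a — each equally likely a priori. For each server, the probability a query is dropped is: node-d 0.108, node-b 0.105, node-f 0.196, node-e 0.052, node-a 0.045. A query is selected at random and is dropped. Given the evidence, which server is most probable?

node-f

Since the prior is uniform, the posterior is proportional to the likelihood:
  node-d: 0.108
  node-b: 0.105
  node-f: 0.196
  node-e: 0.052
  node-a: 0.045
Sum = 0.506.
Largest term belongs to node-f, so node-f is most probable.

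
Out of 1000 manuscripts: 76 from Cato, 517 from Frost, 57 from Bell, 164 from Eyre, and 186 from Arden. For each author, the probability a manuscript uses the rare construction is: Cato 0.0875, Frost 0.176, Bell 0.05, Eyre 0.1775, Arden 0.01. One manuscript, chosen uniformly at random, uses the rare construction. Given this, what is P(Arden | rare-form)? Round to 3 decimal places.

0.014

Prior × likelihood for each hypothesis:
  Cato: 0.076 × 0.0875 = 0.00665
  Frost: 0.517 × 0.176 = 0.090992
  Bell: 0.057 × 0.05 = 0.00285
  Eyre: 0.164 × 0.1775 = 0.02911
  Arden: 0.186 × 0.01 = 0.00186
Total = 0.131462.
P(Arden | evidence) = 0.00186 / 0.131462 ≈ 0.014.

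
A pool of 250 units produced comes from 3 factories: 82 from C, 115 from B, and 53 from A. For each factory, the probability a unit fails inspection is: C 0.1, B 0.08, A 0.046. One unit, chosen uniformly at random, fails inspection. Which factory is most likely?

Prior × likelihood for each hypothesis:
  C: 0.328 × 0.1 = 0.0328
  B: 0.46 × 0.08 = 0.0368
  A: 0.212 × 0.046 = 0.009752
Sum = 0.079352.
Largest term belongs to B, so B is most probable.

B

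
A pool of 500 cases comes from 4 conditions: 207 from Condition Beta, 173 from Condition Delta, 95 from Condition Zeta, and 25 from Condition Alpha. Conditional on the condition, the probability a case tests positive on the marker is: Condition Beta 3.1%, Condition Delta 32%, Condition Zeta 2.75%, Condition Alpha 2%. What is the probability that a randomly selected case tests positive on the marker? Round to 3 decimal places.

Compute prior × likelihood for every hypothesis:
  Condition Beta: 0.414 × 0.031 = 0.012834
  Condition Delta: 0.346 × 0.32 = 0.11072
  Condition Zeta: 0.19 × 0.0275 = 0.005225
  Condition Alpha: 0.05 × 0.02 = 0.001
P(marker-positive) = 0.012834 + 0.11072 + 0.005225 + 0.001 = 0.129779 → 0.130.

0.130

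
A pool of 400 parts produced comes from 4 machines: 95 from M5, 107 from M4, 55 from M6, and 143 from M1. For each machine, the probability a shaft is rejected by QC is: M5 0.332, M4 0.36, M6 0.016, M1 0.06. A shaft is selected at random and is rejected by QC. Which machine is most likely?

M4

By Bayes' rule, posterior ∝ prior × likelihood:
  M5: 0.2375 × 0.332 = 0.07885
  M4: 0.2675 × 0.36 = 0.0963
  M6: 0.1375 × 0.016 = 0.0022
  M1: 0.3575 × 0.06 = 0.02145
Sum = 0.1988.
Largest term belongs to M4, so M4 is most probable.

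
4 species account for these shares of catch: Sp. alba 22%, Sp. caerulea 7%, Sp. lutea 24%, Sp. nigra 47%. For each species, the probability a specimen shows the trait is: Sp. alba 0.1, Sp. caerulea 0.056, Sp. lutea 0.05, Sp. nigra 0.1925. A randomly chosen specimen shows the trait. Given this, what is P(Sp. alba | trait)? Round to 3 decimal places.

By Bayes' rule, posterior ∝ prior × likelihood:
  Sp. alba: 0.22 × 0.1 = 0.022
  Sp. caerulea: 0.07 × 0.056 = 0.00392
  Sp. lutea: 0.24 × 0.05 = 0.012
  Sp. nigra: 0.47 × 0.1925 = 0.090475
Total = 0.128395.
P(Sp. alba | evidence) = 0.022 / 0.128395 ≈ 0.171.

0.171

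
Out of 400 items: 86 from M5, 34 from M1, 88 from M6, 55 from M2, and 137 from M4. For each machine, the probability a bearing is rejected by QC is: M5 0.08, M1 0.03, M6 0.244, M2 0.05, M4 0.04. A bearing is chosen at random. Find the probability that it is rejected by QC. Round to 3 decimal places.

By Bayes' rule, posterior ∝ prior × likelihood:
  M5: 0.215 × 0.08 = 0.0172
  M1: 0.085 × 0.03 = 0.00255
  M6: 0.22 × 0.244 = 0.05368
  M2: 0.1375 × 0.05 = 0.006875
  M4: 0.3425 × 0.04 = 0.0137
P(rejected) = 0.0172 + 0.00255 + 0.05368 + 0.006875 + 0.0137 = 0.094005 → 0.094.

0.094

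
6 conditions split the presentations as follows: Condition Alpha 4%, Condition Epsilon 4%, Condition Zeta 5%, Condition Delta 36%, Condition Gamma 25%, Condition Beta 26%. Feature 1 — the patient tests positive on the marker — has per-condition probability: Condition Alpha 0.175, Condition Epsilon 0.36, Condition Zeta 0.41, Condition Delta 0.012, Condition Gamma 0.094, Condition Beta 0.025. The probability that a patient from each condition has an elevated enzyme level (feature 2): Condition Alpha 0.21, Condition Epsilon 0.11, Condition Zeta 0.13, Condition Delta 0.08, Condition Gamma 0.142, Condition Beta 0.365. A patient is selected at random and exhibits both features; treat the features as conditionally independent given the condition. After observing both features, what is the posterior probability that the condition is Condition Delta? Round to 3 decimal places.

By Bayes' rule, posterior ∝ prior × likelihood:
  Condition Alpha: 0.04 × 0.175 × 0.21 = 0.00147
  Condition Epsilon: 0.04 × 0.36 × 0.11 = 0.001584
  Condition Zeta: 0.05 × 0.41 × 0.13 = 0.002665
  Condition Delta: 0.36 × 0.012 × 0.08 = 0.0003456
  Condition Gamma: 0.25 × 0.094 × 0.142 = 0.003337
  Condition Beta: 0.26 × 0.025 × 0.365 = 0.0023725
Sum = 0.0117741.
P(Condition Delta | evidence) = 0.0003456 / 0.0117741 ≈ 0.029.

0.029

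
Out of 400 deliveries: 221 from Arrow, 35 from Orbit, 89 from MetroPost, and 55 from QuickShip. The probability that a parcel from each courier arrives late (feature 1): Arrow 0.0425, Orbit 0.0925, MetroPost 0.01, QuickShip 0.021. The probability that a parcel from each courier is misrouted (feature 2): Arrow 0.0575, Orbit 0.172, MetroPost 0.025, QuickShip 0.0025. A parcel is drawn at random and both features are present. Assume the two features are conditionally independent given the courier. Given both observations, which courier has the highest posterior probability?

By Bayes' rule, posterior ∝ prior × likelihood:
  Arrow: 0.5525 × 0.0425 × 0.0575 = 0.001350171875
  Orbit: 0.0875 × 0.0925 × 0.172 = 0.001392125
  MetroPost: 0.2225 × 0.01 × 0.025 = 0.000055625
  QuickShip: 0.1375 × 0.021 × 0.0025 = 0.00000721875
Total = 0.002805140625.
Largest term belongs to Orbit, so Orbit is most probable.

Orbit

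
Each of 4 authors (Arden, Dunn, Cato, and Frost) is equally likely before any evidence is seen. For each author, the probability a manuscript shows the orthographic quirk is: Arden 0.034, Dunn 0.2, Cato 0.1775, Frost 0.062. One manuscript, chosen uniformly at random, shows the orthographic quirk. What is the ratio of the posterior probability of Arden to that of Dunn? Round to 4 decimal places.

0.1700

Since the prior is uniform, the posterior is proportional to the likelihood:
  Arden: 0.034
  Dunn: 0.2
  Cato: 0.1775
  Frost: 0.062
Normalizing constant = 0.4735.
The ratio is 0.034 / 0.2 (the normalizer cancels) = 0.1700.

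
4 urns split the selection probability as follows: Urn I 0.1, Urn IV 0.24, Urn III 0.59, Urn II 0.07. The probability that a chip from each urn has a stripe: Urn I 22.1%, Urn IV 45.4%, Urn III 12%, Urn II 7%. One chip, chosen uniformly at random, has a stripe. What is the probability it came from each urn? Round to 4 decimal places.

Unnormalized posteriors (prior × likelihood):
  Urn I: 0.1 × 0.221 = 0.0221
  Urn IV: 0.24 × 0.454 = 0.10896
  Urn III: 0.59 × 0.12 = 0.0708
  Urn II: 0.07 × 0.07 = 0.0049
Total = 0.20676.
P(Urn I | striped) = 0.0221/0.20676 ≈ 0.1069
P(Urn IV | striped) = 0.10896/0.20676 ≈ 0.5270
P(Urn III | striped) = 0.0708/0.20676 ≈ 0.3424
P(Urn II | striped) = 0.0049/0.20676 ≈ 0.0237

Urn I 0.1069, Urn IV 0.5270, Urn III 0.3424, Urn II 0.0237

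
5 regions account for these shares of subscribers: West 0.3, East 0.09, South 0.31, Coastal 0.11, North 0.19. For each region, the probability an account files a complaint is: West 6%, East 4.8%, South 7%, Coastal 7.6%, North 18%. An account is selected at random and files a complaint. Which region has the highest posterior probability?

Prior × likelihood for each hypothesis:
  West: 0.3 × 0.06 = 0.018
  East: 0.09 × 0.048 = 0.00432
  South: 0.31 × 0.07 = 0.0217
  Coastal: 0.11 × 0.076 = 0.00836
  North: 0.19 × 0.18 = 0.0342
Total = 0.08658.
Largest term belongs to North, so North is most probable.

North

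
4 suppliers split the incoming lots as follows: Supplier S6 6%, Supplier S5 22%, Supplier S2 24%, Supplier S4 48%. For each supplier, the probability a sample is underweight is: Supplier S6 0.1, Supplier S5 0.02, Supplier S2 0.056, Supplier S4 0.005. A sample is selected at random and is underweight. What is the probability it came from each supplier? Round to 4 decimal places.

Prior × likelihood for each hypothesis:
  Supplier S6: 0.06 × 0.1 = 0.006
  Supplier S5: 0.22 × 0.02 = 0.0044
  Supplier S2: 0.24 × 0.056 = 0.01344
  Supplier S4: 0.48 × 0.005 = 0.0024
Sum = 0.02624.
P(Supplier S6 | underweight) = 0.006/0.02624 ≈ 0.2287
P(Supplier S5 | underweight) = 0.0044/0.02624 ≈ 0.1677
P(Supplier S2 | underweight) = 0.01344/0.02624 ≈ 0.5122
P(Supplier S4 | underweight) = 0.0024/0.02624 ≈ 0.0915

Supplier S6 0.2287, Supplier S5 0.1677, Supplier S2 0.5122, Supplier S4 0.0915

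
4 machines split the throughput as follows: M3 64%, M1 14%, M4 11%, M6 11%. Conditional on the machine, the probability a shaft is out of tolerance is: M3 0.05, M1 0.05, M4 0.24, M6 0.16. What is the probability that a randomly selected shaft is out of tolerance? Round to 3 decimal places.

Compute prior × likelihood for every hypothesis:
  M3: 0.64 × 0.05 = 0.032
  M1: 0.14 × 0.05 = 0.007
  M4: 0.11 × 0.24 = 0.0264
  M6: 0.11 × 0.16 = 0.0176
P(oversize) = 0.032 + 0.007 + 0.0264 + 0.0176 = 0.083 → 0.083.

0.083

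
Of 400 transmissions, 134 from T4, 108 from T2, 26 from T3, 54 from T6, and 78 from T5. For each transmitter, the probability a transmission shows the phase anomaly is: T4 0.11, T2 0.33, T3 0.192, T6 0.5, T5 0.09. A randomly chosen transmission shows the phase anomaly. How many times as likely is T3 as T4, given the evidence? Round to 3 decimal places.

0.339

Unnormalized posteriors (prior × likelihood):
  T4: 0.335 × 0.11 = 0.03685
  T2: 0.27 × 0.33 = 0.0891
  T3: 0.065 × 0.192 = 0.01248
  T6: 0.135 × 0.5 = 0.0675
  T5: 0.195 × 0.09 = 0.01755
Normalizing constant = 0.22348.
The ratio is 0.01248 / 0.03685 (the normalizer cancels) = 0.339.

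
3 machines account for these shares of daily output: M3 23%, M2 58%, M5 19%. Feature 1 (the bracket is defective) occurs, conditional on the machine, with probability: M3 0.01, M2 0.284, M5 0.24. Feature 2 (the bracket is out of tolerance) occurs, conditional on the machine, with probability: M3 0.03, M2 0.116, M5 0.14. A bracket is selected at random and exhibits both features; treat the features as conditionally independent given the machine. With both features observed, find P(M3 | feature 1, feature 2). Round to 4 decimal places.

Compute prior × likelihood for every hypothesis:
  M3: 0.23 × 0.01 × 0.03 = 0.000069
  M2: 0.58 × 0.284 × 0.116 = 0.01910752
  M5: 0.19 × 0.24 × 0.14 = 0.006384
Normalizing constant = 0.02556052.
P(M3 | evidence) = 0.000069 / 0.02556052 ≈ 0.0027.

0.0027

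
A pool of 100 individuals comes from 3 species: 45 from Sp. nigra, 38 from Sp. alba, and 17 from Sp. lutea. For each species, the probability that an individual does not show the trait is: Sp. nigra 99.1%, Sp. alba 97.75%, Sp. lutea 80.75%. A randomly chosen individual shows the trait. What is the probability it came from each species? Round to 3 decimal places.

Sp. nigra 0.089, Sp. alba 0.189, Sp. lutea 0.722

Taking complements, P(trait | each) = Sp. nigra 0.009, Sp. alba 0.0225, Sp. lutea 0.1925.
Unnormalized posteriors (prior × likelihood):
  Sp. nigra: 0.45 × 0.009 = 0.00405
  Sp. alba: 0.38 × 0.0225 = 0.00855
  Sp. lutea: 0.17 × 0.1925 = 0.032725
Sum = 0.045325.
P(Sp. nigra | trait) = 0.00405/0.045325 ≈ 0.089
P(Sp. alba | trait) = 0.00855/0.045325 ≈ 0.189
P(Sp. lutea | trait) = 0.032725/0.045325 ≈ 0.722
(Check: 0.089+0.189+0.722 = 1.000.)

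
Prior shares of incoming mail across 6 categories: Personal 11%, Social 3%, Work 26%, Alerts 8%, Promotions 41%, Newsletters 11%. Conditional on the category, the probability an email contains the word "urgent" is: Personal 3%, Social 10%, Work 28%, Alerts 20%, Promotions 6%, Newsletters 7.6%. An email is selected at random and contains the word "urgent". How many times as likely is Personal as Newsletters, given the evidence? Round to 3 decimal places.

0.395

Unnormalized posteriors (prior × likelihood):
  Personal: 0.11 × 0.03 = 0.0033
  Social: 0.03 × 0.1 = 0.003
  Work: 0.26 × 0.28 = 0.0728
  Alerts: 0.08 × 0.2 = 0.016
  Promotions: 0.41 × 0.06 = 0.0246
  Newsletters: 0.11 × 0.076 = 0.00836
Normalizing constant = 0.12806.
The ratio is 0.0033 / 0.00836 (the normalizer cancels) = 0.395.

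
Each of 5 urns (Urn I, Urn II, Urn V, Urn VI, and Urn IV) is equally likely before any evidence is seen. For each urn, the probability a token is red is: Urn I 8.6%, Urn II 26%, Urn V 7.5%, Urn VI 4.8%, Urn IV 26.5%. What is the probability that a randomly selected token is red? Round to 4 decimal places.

Since the prior is uniform, the posterior is proportional to the likelihood:
  Urn I: 0.086
  Urn II: 0.26
  Urn V: 0.075
  Urn VI: 0.048
  Urn IV: 0.265
P(red) = (1/5) × (0.086 + 0.26 + 0.075 + 0.048 + 0.265) = 0.734/5 ≈ 0.1468.

0.1468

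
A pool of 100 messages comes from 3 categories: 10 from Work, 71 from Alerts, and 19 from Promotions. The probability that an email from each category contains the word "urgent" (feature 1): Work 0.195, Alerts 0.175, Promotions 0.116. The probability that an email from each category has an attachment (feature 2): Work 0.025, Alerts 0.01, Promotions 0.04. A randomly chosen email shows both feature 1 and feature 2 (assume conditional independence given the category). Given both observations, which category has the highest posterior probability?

By Bayes' rule, posterior ∝ prior × likelihood:
  Work: 0.1 × 0.195 × 0.025 = 0.0004875
  Alerts: 0.71 × 0.175 × 0.01 = 0.0012425
  Promotions: 0.19 × 0.116 × 0.04 = 0.0008816
Total = 0.0026116.
Largest term belongs to Alerts, so Alerts is most probable.

Alerts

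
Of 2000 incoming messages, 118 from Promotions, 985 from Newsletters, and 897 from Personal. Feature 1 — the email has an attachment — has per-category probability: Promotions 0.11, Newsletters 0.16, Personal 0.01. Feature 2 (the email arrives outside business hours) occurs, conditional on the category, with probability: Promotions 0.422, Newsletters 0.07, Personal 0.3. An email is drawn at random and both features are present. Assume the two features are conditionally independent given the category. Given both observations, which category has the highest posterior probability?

Newsletters

By Bayes' rule, posterior ∝ prior × likelihood:
  Promotions: 0.059 × 0.11 × 0.422 = 0.00273878
  Newsletters: 0.4925 × 0.16 × 0.07 = 0.005516
  Personal: 0.4485 × 0.01 × 0.3 = 0.0013455
Normalizing constant = 0.00960028.
Largest term belongs to Newsletters, so Newsletters is most probable.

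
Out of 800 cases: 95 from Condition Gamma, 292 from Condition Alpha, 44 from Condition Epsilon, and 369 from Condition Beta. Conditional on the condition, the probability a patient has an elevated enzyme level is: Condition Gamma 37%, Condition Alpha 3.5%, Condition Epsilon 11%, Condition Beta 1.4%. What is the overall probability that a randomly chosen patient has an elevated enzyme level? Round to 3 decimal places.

By Bayes' rule, posterior ∝ prior × likelihood:
  Condition Gamma: 0.11875 × 0.37 = 0.0439375
  Condition Alpha: 0.365 × 0.035 = 0.012775
  Condition Epsilon: 0.055 × 0.11 = 0.00605
  Condition Beta: 0.46125 × 0.014 = 0.0064575
P(elevated) = 0.0439375 + 0.012775 + 0.00605 + 0.0064575 = 0.06922 → 0.069.

0.069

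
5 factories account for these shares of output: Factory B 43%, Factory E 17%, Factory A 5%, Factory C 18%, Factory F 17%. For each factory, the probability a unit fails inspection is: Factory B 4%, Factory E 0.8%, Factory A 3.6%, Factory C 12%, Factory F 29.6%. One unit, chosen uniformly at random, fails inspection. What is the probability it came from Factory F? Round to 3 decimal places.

0.545

Prior × likelihood for each hypothesis:
  Factory B: 0.43 × 0.04 = 0.0172
  Factory E: 0.17 × 0.008 = 0.00136
  Factory A: 0.05 × 0.036 = 0.0018
  Factory C: 0.18 × 0.12 = 0.0216
  Factory F: 0.17 × 0.296 = 0.05032
Total = 0.09228.
P(Factory F | evidence) = 0.05032 / 0.09228 ≈ 0.545.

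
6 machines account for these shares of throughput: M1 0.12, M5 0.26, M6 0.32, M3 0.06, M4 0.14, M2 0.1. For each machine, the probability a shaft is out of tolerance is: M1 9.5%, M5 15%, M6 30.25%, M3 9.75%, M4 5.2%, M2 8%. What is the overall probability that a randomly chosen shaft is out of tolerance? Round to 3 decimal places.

By Bayes' rule, posterior ∝ prior × likelihood:
  M1: 0.12 × 0.095 = 0.0114
  M5: 0.26 × 0.15 = 0.039
  M6: 0.32 × 0.3025 = 0.0968
  M3: 0.06 × 0.0975 = 0.00585
  M4: 0.14 × 0.052 = 0.00728
  M2: 0.1 × 0.08 = 0.008
P(oversize) = 0.0114 + 0.039 + 0.0968 + 0.00585 + 0.00728 + 0.008 = 0.16833 → 0.168.

0.168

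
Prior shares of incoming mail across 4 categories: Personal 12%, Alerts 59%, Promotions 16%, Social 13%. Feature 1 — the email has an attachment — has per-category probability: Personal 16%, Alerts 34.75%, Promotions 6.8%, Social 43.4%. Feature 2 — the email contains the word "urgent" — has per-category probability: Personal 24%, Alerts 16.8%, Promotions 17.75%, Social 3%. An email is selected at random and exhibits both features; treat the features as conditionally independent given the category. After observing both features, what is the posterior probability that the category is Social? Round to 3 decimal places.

By Bayes' rule, posterior ∝ prior × likelihood:
  Personal: 0.12 × 0.16 × 0.24 = 0.004608
  Alerts: 0.59 × 0.3475 × 0.168 = 0.0344442
  Promotions: 0.16 × 0.068 × 0.1775 = 0.0019312
  Social: 0.13 × 0.434 × 0.03 = 0.0016926
Sum = 0.042676.
P(Social | evidence) = 0.0016926 / 0.042676 ≈ 0.040.

0.040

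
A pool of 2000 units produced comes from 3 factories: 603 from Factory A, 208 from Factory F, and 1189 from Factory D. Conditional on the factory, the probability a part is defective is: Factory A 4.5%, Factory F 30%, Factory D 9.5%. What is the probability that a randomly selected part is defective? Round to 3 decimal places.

Prior × likelihood for each hypothesis:
  Factory A: 0.3015 × 0.045 = 0.0135675
  Factory F: 0.104 × 0.3 = 0.0312
  Factory D: 0.5945 × 0.095 = 0.0564775
P(defective) = 0.0135675 + 0.0312 + 0.0564775 = 0.101245 → 0.101.

0.101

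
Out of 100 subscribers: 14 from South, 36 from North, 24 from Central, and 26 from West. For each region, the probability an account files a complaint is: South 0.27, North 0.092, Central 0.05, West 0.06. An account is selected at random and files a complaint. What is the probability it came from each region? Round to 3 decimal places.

Compute prior × likelihood for every hypothesis:
  South: 0.14 × 0.27 = 0.0378
  North: 0.36 × 0.092 = 0.03312
  Central: 0.24 × 0.05 = 0.012
  West: 0.26 × 0.06 = 0.0156
Sum = 0.09852.
P(South | complaint) = 0.0378/0.09852 ≈ 0.384
P(North | complaint) = 0.03312/0.09852 ≈ 0.336
P(Central | complaint) = 0.012/0.09852 ≈ 0.122
P(West | complaint) = 0.0156/0.09852 ≈ 0.158

South 0.384, North 0.336, Central 0.122, West 0.158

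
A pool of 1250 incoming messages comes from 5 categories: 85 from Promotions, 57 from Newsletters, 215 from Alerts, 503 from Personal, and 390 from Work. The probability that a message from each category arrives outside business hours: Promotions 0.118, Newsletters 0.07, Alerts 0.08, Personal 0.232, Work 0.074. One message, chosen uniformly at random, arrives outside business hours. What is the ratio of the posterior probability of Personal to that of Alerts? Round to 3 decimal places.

Unnormalized posteriors (prior × likelihood):
  Promotions: 0.068 × 0.118 = 0.008024
  Newsletters: 0.0456 × 0.07 = 0.003192
  Alerts: 0.172 × 0.08 = 0.01376
  Personal: 0.4024 × 0.232 = 0.0933568
  Work: 0.312 × 0.074 = 0.023088
Sum = 0.1414208.
The ratio is 0.0933568 / 0.01376 (the normalizer cancels) = 6.785.

6.785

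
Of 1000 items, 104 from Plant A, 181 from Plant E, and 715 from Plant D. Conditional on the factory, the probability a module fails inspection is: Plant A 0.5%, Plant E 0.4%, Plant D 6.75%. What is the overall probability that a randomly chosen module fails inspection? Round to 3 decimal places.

0.050

Prior × likelihood for each hypothesis:
  Plant A: 0.104 × 0.005 = 0.00052
  Plant E: 0.181 × 0.004 = 0.000724
  Plant D: 0.715 × 0.0675 = 0.0482625
P(nonconforming) = 0.00052 + 0.000724 + 0.0482625 = 0.0495065 → 0.050.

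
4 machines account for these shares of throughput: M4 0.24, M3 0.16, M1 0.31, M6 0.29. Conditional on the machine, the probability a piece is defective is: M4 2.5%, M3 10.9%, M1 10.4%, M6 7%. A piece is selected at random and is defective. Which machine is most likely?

Compute prior × likelihood for every hypothesis:
  M4: 0.24 × 0.025 = 0.006
  M3: 0.16 × 0.109 = 0.01744
  M1: 0.31 × 0.104 = 0.03224
  M6: 0.29 × 0.07 = 0.0203
Total = 0.07598.
Largest term belongs to M1, so M1 is most probable.

M1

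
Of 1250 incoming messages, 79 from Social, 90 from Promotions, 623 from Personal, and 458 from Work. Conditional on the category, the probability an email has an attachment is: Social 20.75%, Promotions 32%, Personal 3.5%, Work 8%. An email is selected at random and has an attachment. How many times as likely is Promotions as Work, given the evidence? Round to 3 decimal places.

0.786

Unnormalized posteriors (prior × likelihood):
  Social: 0.0632 × 0.2075 = 0.013114
  Promotions: 0.072 × 0.32 = 0.02304
  Personal: 0.4984 × 0.035 = 0.017444
  Work: 0.3664 × 0.08 = 0.029312
Normalizing constant = 0.08291.
The ratio is 0.02304 / 0.029312 (the normalizer cancels) = 0.786.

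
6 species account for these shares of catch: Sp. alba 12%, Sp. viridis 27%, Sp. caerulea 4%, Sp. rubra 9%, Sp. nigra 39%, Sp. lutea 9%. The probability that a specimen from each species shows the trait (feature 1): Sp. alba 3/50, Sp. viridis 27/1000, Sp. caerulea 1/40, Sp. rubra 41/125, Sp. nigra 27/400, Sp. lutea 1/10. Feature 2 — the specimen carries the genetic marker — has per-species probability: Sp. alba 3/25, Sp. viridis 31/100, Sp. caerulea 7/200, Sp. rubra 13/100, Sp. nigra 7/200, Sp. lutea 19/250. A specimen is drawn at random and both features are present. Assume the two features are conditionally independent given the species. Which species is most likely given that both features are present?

Sp. rubra

Unnormalized posteriors (prior × likelihood):
  Sp. alba: 0.12 × 0.06 × 0.12 = 0.000864
  Sp. viridis: 0.27 × 0.027 × 0.31 = 0.0022599
  Sp. caerulea: 0.04 × 0.025 × 0.035 = 0.000035
  Sp. rubra: 0.09 × 0.328 × 0.13 = 0.0038376
  Sp. nigra: 0.39 × 0.0675 × 0.035 = 0.000921375
  Sp. lutea: 0.09 × 0.1 × 0.076 = 0.000684
Sum = 0.008601875.
Largest term belongs to Sp. rubra, so Sp. rubra is most probable.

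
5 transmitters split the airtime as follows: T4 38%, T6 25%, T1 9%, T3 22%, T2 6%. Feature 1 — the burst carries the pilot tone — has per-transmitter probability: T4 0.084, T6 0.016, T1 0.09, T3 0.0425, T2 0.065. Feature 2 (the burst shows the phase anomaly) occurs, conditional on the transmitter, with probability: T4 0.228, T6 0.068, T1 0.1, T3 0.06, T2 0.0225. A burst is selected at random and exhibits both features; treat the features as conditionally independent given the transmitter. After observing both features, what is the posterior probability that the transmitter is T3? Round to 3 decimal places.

Unnormalized posteriors (prior × likelihood):
  T4: 0.38 × 0.084 × 0.228 = 0.00727776
  T6: 0.25 × 0.016 × 0.068 = 0.000272
  T1: 0.09 × 0.09 × 0.1 = 0.00081
  T3: 0.22 × 0.0425 × 0.06 = 0.000561
  T2: 0.06 × 0.065 × 0.0225 = 0.00008775
Normalizing constant = 0.00900851.
P(T3 | evidence) = 0.000561 / 0.00900851 ≈ 0.062.

0.062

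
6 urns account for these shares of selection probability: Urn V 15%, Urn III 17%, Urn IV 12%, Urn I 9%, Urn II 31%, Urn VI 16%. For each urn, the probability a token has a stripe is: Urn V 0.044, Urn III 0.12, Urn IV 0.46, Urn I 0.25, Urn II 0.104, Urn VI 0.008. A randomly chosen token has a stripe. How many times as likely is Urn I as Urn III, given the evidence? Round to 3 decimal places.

1.103

By Bayes' rule, posterior ∝ prior × likelihood:
  Urn V: 0.15 × 0.044 = 0.0066
  Urn III: 0.17 × 0.12 = 0.0204
  Urn IV: 0.12 × 0.46 = 0.0552
  Urn I: 0.09 × 0.25 = 0.0225
  Urn II: 0.31 × 0.104 = 0.03224
  Urn VI: 0.16 × 0.008 = 0.00128
Normalizing constant = 0.13822.
The ratio is 0.0225 / 0.0204 (the normalizer cancels) = 1.103.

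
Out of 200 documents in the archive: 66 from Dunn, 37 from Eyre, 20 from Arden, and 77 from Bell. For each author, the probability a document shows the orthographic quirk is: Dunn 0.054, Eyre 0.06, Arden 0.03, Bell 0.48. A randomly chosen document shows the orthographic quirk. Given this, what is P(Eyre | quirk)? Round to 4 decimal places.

0.0512

By Bayes' rule, posterior ∝ prior × likelihood:
  Dunn: 0.33 × 0.054 = 0.01782
  Eyre: 0.185 × 0.06 = 0.0111
  Arden: 0.1 × 0.03 = 0.003
  Bell: 0.385 × 0.48 = 0.1848
Normalizing constant = 0.21672.
P(Eyre | evidence) = 0.0111 / 0.21672 ≈ 0.0512.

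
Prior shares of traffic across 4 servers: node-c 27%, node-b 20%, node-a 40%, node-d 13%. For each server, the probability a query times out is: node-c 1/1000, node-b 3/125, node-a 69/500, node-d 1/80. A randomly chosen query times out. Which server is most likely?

node-a

Compute prior × likelihood for every hypothesis:
  node-c: 0.27 × 0.001 = 0.00027
  node-b: 0.2 × 0.024 = 0.0048
  node-a: 0.4 × 0.138 = 0.0552
  node-d: 0.13 × 0.0125 = 0.001625
Normalizing constant = 0.061895.
Largest term belongs to node-a, so node-a is most probable.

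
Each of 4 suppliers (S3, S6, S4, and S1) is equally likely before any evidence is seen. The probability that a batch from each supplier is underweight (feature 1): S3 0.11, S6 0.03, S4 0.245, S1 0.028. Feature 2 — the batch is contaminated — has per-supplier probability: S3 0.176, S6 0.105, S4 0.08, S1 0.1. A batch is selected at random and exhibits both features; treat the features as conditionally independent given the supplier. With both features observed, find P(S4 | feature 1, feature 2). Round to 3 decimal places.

0.436

Since the prior is uniform, the posterior is proportional to the likelihood:
  S3: 0.11 × 0.176 = 0.01936
  S6: 0.03 × 0.105 = 0.00315
  S4: 0.245 × 0.08 = 0.0196
  S1: 0.028 × 0.1 = 0.0028
Normalizing constant = 0.04491.
P(S4 | evidence) = 0.0196 / 0.04491 ≈ 0.436.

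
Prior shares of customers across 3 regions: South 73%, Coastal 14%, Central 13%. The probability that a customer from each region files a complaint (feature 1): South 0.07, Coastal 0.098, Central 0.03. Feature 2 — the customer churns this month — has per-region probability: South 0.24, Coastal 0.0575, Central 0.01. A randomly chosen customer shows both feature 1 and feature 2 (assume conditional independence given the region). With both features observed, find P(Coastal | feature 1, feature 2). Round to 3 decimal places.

0.060

By Bayes' rule, posterior ∝ prior × likelihood:
  South: 0.73 × 0.07 × 0.24 = 0.012264
  Coastal: 0.14 × 0.098 × 0.0575 = 0.0007889
  Central: 0.13 × 0.03 × 0.01 = 0.000039
Total = 0.0130919.
P(Coastal | evidence) = 0.0007889 / 0.0130919 ≈ 0.060.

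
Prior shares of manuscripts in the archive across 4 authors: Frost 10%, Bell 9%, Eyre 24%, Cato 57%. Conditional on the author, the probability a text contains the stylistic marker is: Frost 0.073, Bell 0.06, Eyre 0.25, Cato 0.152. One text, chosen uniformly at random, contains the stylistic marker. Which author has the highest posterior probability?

Cato

Unnormalized posteriors (prior × likelihood):
  Frost: 0.1 × 0.073 = 0.0073
  Bell: 0.09 × 0.06 = 0.0054
  Eyre: 0.24 × 0.25 = 0.06
  Cato: 0.57 × 0.152 = 0.08664
Total = 0.15934.
Largest term belongs to Cato, so Cato is most probable.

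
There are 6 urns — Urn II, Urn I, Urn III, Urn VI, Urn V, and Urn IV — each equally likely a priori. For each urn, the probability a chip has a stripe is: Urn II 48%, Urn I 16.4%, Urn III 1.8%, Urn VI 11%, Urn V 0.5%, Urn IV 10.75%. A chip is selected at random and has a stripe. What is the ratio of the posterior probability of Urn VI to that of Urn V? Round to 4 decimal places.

With a uniform prior (1/6 each), posterior ∝ likelihood:
  Urn II: 0.48
  Urn I: 0.164
  Urn III: 0.018
  Urn VI: 0.11
  Urn V: 0.005
  Urn IV: 0.1075
Total = 0.8845.
The ratio is 0.11 / 0.005 (the normalizer cancels) = 22.0000.

22.0000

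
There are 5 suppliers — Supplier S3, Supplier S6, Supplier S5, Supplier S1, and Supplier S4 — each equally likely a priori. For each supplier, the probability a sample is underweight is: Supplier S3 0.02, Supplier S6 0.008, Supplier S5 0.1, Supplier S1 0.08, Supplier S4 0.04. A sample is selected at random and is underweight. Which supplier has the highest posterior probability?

With a uniform prior (1/5 each), posterior ∝ likelihood:
  Supplier S3: 0.02
  Supplier S6: 0.008
  Supplier S5: 0.1
  Supplier S1: 0.08
  Supplier S4: 0.04
Sum = 0.248.
Largest term belongs to Supplier S5, so Supplier S5 is most probable.

Supplier S5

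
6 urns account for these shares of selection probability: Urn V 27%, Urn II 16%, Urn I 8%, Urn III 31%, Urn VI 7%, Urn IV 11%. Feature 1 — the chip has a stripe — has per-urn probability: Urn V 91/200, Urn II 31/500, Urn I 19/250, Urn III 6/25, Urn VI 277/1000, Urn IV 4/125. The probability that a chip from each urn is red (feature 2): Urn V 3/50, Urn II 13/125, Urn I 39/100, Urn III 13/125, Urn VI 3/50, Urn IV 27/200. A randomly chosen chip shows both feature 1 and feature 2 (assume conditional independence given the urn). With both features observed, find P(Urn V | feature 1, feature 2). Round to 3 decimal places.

Prior × likelihood for each hypothesis:
  Urn V: 0.27 × 0.455 × 0.06 = 0.007371
  Urn II: 0.16 × 0.062 × 0.104 = 0.00103168
  Urn I: 0.08 × 0.076 × 0.39 = 0.0023712
  Urn III: 0.31 × 0.24 × 0.104 = 0.0077376
  Urn VI: 0.07 × 0.277 × 0.06 = 0.0011634
  Urn IV: 0.11 × 0.032 × 0.135 = 0.0004752
Sum = 0.02015008.
P(Urn V | evidence) = 0.007371 / 0.02015008 ≈ 0.366.

0.366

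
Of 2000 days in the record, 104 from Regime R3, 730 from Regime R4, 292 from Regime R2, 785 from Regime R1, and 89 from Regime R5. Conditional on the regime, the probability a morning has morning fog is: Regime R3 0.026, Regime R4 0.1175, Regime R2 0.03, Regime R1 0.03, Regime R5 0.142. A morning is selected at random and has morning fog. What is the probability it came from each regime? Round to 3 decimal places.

By Bayes' rule, posterior ∝ prior × likelihood:
  Regime R3: 0.052 × 0.026 = 0.001352
  Regime R4: 0.365 × 0.1175 = 0.0428875
  Regime R2: 0.146 × 0.03 = 0.00438
  Regime R1: 0.3925 × 0.03 = 0.011775
  Regime R5: 0.0445 × 0.142 = 0.006319
Normalizing constant = 0.0667135.
P(Regime R3 | fog) = 0.001352/0.0667135 ≈ 0.020
P(Regime R4 | fog) = 0.0428875/0.0667135 ≈ 0.643
P(Regime R2 | fog) = 0.00438/0.0667135 ≈ 0.066
P(Regime R1 | fog) = 0.011775/0.0667135 ≈ 0.177
P(Regime R5 | fog) = 0.006319/0.0667135 ≈ 0.095
(Check: 0.020+0.643+0.066+0.177+0.095 = 1.001.)

Regime R3 0.020, Regime R4 0.643, Regime R2 0.066, Regime R1 0.177, Regime R5 0.095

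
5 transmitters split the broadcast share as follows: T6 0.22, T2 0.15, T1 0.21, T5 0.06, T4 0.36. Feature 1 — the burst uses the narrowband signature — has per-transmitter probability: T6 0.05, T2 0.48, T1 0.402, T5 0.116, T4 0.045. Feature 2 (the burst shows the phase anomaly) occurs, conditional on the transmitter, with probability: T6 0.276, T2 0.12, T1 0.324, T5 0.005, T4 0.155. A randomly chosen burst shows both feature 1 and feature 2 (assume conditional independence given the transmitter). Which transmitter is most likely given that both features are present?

T1

Unnormalized posteriors (prior × likelihood):
  T6: 0.22 × 0.05 × 0.276 = 0.003036
  T2: 0.15 × 0.48 × 0.12 = 0.00864
  T1: 0.21 × 0.402 × 0.324 = 0.02735208
  T5: 0.06 × 0.116 × 0.005 = 0.0000348
  T4: 0.36 × 0.045 × 0.155 = 0.002511
Total = 0.04157388.
Largest term belongs to T1, so T1 is most probable.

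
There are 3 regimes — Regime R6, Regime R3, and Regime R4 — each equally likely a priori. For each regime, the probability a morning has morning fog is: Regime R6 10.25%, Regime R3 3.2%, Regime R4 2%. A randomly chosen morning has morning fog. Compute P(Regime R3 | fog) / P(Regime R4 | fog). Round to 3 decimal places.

With a uniform prior (1/3 each), posterior ∝ likelihood:
  Regime R6: 0.1025
  Regime R3: 0.032
  Regime R4: 0.02
Normalizing constant = 0.1545.
The ratio is 0.032 / 0.02 (the normalizer cancels) = 1.600.

1.600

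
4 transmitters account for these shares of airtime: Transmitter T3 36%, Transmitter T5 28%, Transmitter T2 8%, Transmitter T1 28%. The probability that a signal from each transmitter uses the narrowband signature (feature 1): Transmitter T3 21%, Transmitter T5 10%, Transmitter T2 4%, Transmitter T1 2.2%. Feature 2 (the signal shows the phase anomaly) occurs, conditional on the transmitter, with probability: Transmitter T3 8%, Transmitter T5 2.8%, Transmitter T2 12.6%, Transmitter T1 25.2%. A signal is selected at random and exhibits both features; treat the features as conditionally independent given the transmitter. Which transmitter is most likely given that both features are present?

Unnormalized posteriors (prior × likelihood):
  Transmitter T3: 0.36 × 0.21 × 0.08 = 0.006048
  Transmitter T5: 0.28 × 0.1 × 0.028 = 0.000784
  Transmitter T2: 0.08 × 0.04 × 0.126 = 0.0004032
  Transmitter T1: 0.28 × 0.022 × 0.252 = 0.00155232
Normalizing constant = 0.00878752.
Largest term belongs to Transmitter T3, so Transmitter T3 is most probable.

Transmitter T3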